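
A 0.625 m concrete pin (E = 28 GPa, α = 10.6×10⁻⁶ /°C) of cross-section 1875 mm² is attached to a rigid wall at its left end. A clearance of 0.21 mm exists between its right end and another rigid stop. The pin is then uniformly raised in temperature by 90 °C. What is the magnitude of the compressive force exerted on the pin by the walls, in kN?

P ≈ 32.4 kN

Free thermal elongation = αΔT L = 10.6×10⁻⁶ × 90 × 625 = 0.5962 mm.
This exceeds the 0.21 mm gap, so the wall pushes back. The portion of expansion that must be recovered elastically is δ_free − gap = 0.5962 − 0.21 = 0.3862 mm.
Compatibility: PL/(AE) = 0.3862 mm, so σ = P/A = E × (0.3862/625) = 17.3 MPa.
Force on the wall = σA = 17.3 × 1875 mm² = 32.44 kN.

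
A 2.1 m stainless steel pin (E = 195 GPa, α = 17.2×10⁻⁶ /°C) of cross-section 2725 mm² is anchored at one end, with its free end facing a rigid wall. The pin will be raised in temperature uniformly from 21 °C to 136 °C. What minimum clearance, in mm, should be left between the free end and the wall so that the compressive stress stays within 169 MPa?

g ≈ 2.33 mm

Free expansion if unrestrained: δ_free = αΔT L = 17.2×10⁻⁶ × 115 × 2100 = 4.154 mm.
At the allowable stress the elastic shortening the wall may impose is σL/E = 169 × 2100 / (195×10³) = 1.82 mm.
The gap must absorb the remainder: g_min = 4.154 − 1.82 = 2.334 mm.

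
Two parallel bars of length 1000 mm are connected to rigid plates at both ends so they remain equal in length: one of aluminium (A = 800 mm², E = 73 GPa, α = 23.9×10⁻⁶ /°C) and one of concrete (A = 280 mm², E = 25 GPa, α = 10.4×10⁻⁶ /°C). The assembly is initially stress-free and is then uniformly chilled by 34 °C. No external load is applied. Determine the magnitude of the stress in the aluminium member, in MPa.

Both members must finish at the same length. With the larger α, the aluminium tends to over-contract; the plates restrain it, putting the aluminium in tension and the concrete in compression. With no external load the two internal forces are equal and opposite, magnitude P.
Setting the final lengths equal and cancelling L: (α₁ − α₂)ΔT = P/(A₁E₁) + P/(A₂E₂).
|α₁ − α₂|·ΔT = 13.5×10⁻⁶ × 34 = 0.000459.
1/(A₁E₁) + 1/(A₂E₂) = 1/(800×73×10³) + 1/(280×25×10³) = 1.6×10⁻⁷ N⁻¹.
P = 0.000459 / 1.6×10⁻⁷ = 2869 N = 2.869 kN.
σ_{aluminium} = P/A₁ = 2869/800 = 3.586 MPa, tensile.

σ ≈ 3.59 MPa (tensile)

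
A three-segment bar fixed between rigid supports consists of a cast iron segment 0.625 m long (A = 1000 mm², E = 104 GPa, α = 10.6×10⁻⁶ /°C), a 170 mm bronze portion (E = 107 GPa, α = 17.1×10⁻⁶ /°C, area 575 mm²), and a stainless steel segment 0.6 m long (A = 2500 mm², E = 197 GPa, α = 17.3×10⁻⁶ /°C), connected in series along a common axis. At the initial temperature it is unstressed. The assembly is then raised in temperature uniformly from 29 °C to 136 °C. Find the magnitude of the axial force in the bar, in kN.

P ≈ 213 kN (compressive)

If the supports were absent, the total length change would be Σ αᵢΔT Lᵢ = 10.6×10⁻⁶×107×625 + 17.1×10⁻⁶×107×170 + 17.3×10⁻⁶×107×600 = 2.131 mm.
The rigid supports impose zero overall length change; the single axial force P common to all segments must satisfy P Σ Lᵢ/(AᵢEᵢ) = δ_free.
The series flexibility is Σ Lᵢ/(AᵢEᵢ) = 625/(1000×104×10³) + 170/(575×107×10³) + 600/(2500×197×10³) = 9.991×10⁻⁶ mm/N.
Hence P = δ_free / Σ(L/AE) = 2.131/9.991×10⁻⁶ = 213.3 kN (compressive).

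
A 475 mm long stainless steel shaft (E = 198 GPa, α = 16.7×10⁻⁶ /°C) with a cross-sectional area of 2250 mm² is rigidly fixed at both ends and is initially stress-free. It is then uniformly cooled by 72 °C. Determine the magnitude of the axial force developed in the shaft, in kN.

P ≈ 536 kN (tensile)

With zero net strain, σ = E·αΔT = 198 GPa × 16.7×10⁻⁶ × 72 = 238.1 MPa.
Axial force P = σA = 238.1 × 2250 = 535700 N = 535.7 kN, tensile.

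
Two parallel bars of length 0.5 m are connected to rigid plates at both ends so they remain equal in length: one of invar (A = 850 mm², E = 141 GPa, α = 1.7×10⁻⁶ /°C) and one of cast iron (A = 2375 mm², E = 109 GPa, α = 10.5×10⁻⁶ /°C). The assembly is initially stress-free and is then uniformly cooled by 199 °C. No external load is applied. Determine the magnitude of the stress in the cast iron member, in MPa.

σ ≈ 60.4 MPa (tensile)

Both members must finish at the same length. With the larger α, the cast iron tends to over-contract; the plates restrain it, putting the cast iron in tension and the invar in compression. With no external load the two internal forces are equal and opposite, magnitude P.
Compatibility of the two members (thermal + elastic change equal): (α₁ − α₂)ΔT = P·[1/(A₁E₁) + 1/(A₂E₂)].
|α₁ − α₂|·ΔT = 8.8×10⁻⁶ × 199 = 0.001751.
1/(A₁E₁) + 1/(A₂E₂) = 1/(850×141×10³) + 1/(2375×109×10³) = 1.221×10⁻⁸ N⁻¹.
So P = 0.001751 / 1.221×10⁻⁸ = 143.5 kN.
σ_{cast iron} = P/A₂ = 143500/2375 = 60.41 MPa, tensile.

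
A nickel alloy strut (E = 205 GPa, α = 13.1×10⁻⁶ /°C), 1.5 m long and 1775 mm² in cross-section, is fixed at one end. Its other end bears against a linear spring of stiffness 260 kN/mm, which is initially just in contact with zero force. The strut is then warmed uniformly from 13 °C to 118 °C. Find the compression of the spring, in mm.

The unrestrained thermal change is αΔT L = 13.1×10⁻⁶ × 105 × 1500 = 2.063 mm.
Let P be the compressive force at the spring. The strut shortens elastically by PL/(AE) and the spring compresses by P/k; together these equal δ_free.
P [ L/(AE) + 1/k ] = δ_free → P [ 1500/(1775×205×10³) + 1/(260×10³) ] = 2.063.
P = 2.063 / 7.968×10⁻⁶ = 258900 N.
Spring compression = P/k = 258900/(260×10³) = 0.9959 mm.

δ ≈ 0.996 mm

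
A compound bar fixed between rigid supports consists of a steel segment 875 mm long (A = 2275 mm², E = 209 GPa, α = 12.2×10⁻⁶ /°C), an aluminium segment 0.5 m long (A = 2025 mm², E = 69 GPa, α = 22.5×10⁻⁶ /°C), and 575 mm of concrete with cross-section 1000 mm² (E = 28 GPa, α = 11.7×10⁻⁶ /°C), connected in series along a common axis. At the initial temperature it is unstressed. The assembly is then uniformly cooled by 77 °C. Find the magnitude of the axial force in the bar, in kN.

P ≈ 85 kN (tensile)

With the walls removed the bar would change length by δ_free = Σ αᵢΔT Lᵢ = 12.2×10⁻⁶×77×875 + 22.5×10⁻⁶×77×500 + 11.7×10⁻⁶×77×575 = 2.206 mm.
The rigid supports impose zero overall length change; the single axial force P common to all segments must satisfy P Σ Lᵢ/(AᵢEᵢ) = δ_free.
The series flexibility is Σ Lᵢ/(AᵢEᵢ) = 875/(2275×209×10³) + 500/(2025×69×10³) + 575/(1000×28×10³) = 2.595×10⁻⁵ mm/N.
P = 2.206 / 2.595×10⁻⁵ = 85000 N = 85 kN, tensile.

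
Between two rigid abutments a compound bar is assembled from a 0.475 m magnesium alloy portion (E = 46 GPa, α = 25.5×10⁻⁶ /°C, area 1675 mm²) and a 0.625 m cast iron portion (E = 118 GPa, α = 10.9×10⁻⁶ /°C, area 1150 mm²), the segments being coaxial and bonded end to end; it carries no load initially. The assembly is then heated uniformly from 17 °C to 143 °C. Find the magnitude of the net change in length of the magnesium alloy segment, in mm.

|ΔL| ≈ 0.161 mm

Free thermal expansion of the whole bar: Σ αᵢΔT Lᵢ = 25.5×10⁻⁶×126×475 + 10.9×10⁻⁶×126×625 = 2.385 mm.
The walls prevent any net length change, so an axial force P (same in every segment) develops. Compatibility: P · Σ Lᵢ/(AᵢEᵢ) = δ_free.
The series flexibility is Σ Lᵢ/(AᵢEᵢ) = 475/(1675×46×10³) + 625/(1150×118×10³) = 1.077×10⁻⁵ mm/N.
Hence P = δ_free / Σ(L/AE) = 2.385/1.077×10⁻⁵ = 221.4 kN (compressive).
For the magnesium alloy segment, free thermal change = 25.5×10⁻⁶×126×475 = 1.526 mm and elastic change from P = 221400×475/(1675×46×10³) = 1.365 mm; these oppose, so the net change is 0.161 mm (segment lengthens).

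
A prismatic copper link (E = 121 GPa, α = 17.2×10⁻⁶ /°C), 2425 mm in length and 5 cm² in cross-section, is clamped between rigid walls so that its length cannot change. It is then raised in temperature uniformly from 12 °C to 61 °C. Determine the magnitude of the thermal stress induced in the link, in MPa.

Because both ends are immovable the net strain is zero, and the suppressed thermal strain is αΔT = 17.2×10⁻⁶ × 49 = 842.8×10⁻⁶.
The stress required to suppress this strain is σ = Eε = 121×10³ × 842.8×10⁻⁶ = 102 MPa, compressive since the link is trying to expand.

σ ≈ 102 MPa (compressive)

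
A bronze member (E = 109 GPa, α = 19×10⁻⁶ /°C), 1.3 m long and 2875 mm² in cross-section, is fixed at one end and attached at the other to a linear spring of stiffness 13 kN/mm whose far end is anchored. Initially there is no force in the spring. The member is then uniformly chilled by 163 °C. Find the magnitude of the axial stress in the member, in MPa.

σ ≈ 17.3 MPa (tensile)

The unrestrained thermal change is αΔT L = 19×10⁻⁶ × 163 × 1300 = 4.026 mm.
With a force P in the spring, the elastic change of the member is PL/(AE) and that of the spring is P/k; compatibility requires their sum to equal δ_free.
P [ L/(AE) + 1/k ] = δ_free → P [ 1300/(2875×109×10³) + 1/(13×10³) ] = 4.026.
P = 4.026 / 8.107×10⁻⁵ = 49660 N.
σ = P/A = 49660/2875 = 17.27 MPa.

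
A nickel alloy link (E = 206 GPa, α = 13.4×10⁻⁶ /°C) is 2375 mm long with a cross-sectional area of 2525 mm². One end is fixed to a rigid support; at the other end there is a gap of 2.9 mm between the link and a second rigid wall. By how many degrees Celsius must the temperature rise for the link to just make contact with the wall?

The gap closes when αΔT L = 2.9 mm, since the link is still unstressed at that instant.
So ΔT = g/(αL) = 2.9/(13.4×10⁻⁶ × 2375) = 91.12 °C.

ΔT ≈ 91.1 °C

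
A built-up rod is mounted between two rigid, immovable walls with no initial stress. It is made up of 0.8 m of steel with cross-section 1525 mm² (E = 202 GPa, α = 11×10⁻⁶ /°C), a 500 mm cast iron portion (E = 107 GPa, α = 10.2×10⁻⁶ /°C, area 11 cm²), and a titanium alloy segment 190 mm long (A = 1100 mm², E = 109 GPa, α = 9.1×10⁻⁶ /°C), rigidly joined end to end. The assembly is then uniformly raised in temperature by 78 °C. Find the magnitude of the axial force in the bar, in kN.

Free thermal expansion of the whole bar: Σ αᵢΔT Lᵢ = 11×10⁻⁶×78×800 + 10.2×10⁻⁶×78×500 + 9.1×10⁻⁶×78×190 = 1.219 mm.
Since the ends are fixed, an axial force P builds up, equal in every segment, with P · Σ Lᵢ/(AᵢEᵢ) = δ_free.
The series flexibility is Σ Lᵢ/(AᵢEᵢ) = 800/(1525×202×10³) + 500/(1100×107×10³) + 190/(1100×109×10³) = 8.43×10⁻⁶ mm/N.
P = 1.219 / 8.43×10⁻⁶ = 144600 N = 144.6 kN, compressive.

P ≈ 145 kN (compressive)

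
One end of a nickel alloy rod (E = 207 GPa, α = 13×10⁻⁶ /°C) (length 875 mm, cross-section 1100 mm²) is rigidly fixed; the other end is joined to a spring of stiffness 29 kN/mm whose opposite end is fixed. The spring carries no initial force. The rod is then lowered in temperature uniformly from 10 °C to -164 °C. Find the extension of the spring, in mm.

Free thermal contraction: δ_free = αΔT L = 13×10⁻⁶ × 174 × 875 = 1.979 mm.
Let P be the tensile force in the spring. The rod extends elastically by PL/(AE) and the spring stretches by P/k; together these equal δ_free.
So P = δ_free / [L/(AE) + 1/k] = 1.979 / [ 875/(1100×207×10³) + 1/(29×10³) ].
P = 1.979 / 3.833×10⁻⁵ = 51640 N.
Spring extension = P/k = 51640/(29×10³) = 1.781 mm.

δ ≈ 1.78 mm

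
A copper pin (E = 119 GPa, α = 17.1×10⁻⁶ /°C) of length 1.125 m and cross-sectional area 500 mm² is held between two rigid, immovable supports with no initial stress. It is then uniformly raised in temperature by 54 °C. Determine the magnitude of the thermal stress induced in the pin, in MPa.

With length fixed, the mechanical strain must cancel the thermal strain αΔT = 17.1×10⁻⁶ × 54 = 923.4×10⁻⁶.
σ = EαΔT = 119×10³ × 17.1×10⁻⁶ × 54 = 109.9 MPa (compressive; the pin is trying to expand).

σ ≈ 110 MPa (compressive)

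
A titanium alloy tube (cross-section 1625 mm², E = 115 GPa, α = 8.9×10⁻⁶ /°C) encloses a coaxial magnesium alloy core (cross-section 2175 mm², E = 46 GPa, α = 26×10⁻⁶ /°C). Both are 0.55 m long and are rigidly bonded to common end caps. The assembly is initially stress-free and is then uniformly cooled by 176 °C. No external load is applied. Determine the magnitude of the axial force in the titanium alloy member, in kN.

The magnesium alloy has the larger α, so on cooling it would change length more than the titanium alloy if both were free. The rigid plates force a common final length, so the magnesium alloy is put into tension and the titanium alloy into compression, with equal and opposite forces P (no external load).
Equating the net (thermal + elastic) strains gives |α₁ − α₂|·ΔT = P·[1/(A₁E₁) + 1/(A₂E₂)].
|α₁ − α₂|·ΔT = 17.1×10⁻⁶ × 176 = 0.00301.
1/(A₁E₁) + 1/(A₂E₂) = 1/(1625×115×10³) + 1/(2175×46×10³) = 1.535×10⁻⁸ N⁻¹.
P = 0.00301 / 1.535×10⁻⁸ = 196100 N = 196.1 kN.

P ≈ 196 kN (compressive in the titanium alloy)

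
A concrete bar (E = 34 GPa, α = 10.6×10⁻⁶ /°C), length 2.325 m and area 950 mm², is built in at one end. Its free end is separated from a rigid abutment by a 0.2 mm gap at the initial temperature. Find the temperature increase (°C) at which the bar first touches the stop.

ΔT ≈ 8.12 °C

Contact occurs when the free expansion equals the gap: αΔT L = 0.2 mm.
So ΔT = g/(αL) = 0.2/(10.6×10⁻⁶ × 2325) = 8.115 °C.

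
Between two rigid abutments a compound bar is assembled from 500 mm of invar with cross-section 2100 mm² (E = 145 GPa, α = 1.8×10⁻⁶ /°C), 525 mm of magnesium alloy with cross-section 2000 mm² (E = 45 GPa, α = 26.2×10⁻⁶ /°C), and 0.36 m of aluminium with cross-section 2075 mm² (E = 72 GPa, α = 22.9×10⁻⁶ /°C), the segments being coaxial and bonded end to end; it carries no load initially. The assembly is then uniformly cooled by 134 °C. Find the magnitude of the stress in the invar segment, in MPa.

σ ≈ 148 MPa (tensile)

If the supports were absent, the total length change would be Σ αᵢΔT Lᵢ = 1.8×10⁻⁶×134×500 + 26.2×10⁻⁶×134×525 + 22.9×10⁻⁶×134×360 = 3.068 mm.
The rigid supports impose zero overall length change; the single axial force P common to all segments must satisfy P Σ Lᵢ/(AᵢEᵢ) = δ_free.
The series flexibility is Σ Lᵢ/(AᵢEᵢ) = 500/(2100×145×10³) + 525/(2000×45×10³) + 360/(2075×72×10³) = 9.885×10⁻⁶ mm/N.
So P = 3.068 / 9.885×10⁻⁶ = 310.4 kN, tensile.
σ_{invar} = P / A = 310400 / 2100 = 147.8 MPa.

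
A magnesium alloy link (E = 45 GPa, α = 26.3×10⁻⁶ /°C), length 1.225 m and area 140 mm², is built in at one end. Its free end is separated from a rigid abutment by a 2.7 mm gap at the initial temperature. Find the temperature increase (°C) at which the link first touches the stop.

Contact occurs when the free expansion equals the gap: αΔT L = 2.7 mm.
So ΔT = g/(αL) = 2.7/(26.3×10⁻⁶ × 1225) = 83.81 °C.

ΔT ≈ 83.8 °C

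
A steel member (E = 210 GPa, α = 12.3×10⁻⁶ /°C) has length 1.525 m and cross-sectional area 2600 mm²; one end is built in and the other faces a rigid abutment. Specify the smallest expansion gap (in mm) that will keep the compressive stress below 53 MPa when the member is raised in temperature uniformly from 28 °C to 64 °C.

g ≈ 0.29 mm

With no wall the member would lengthen by αΔT L = 12.3×10⁻⁶ × 36 × 1525 = 0.6753 mm.
A stress of 53 MPa corresponds to the wall pushing the member back by σL/E = 53×1525/(210×10³) = 0.3849 mm.
So the gap has to take up the difference, g_min = δ_free − σL/E = 0.6753 − 0.3849 = 0.2904 mm.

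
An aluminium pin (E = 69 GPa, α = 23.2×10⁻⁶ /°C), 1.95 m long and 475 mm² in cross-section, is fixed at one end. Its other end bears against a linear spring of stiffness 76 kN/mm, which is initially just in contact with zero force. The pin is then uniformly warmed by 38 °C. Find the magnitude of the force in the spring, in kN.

P ≈ 23.7 kN

The unrestrained thermal change is αΔT L = 23.2×10⁻⁶ × 38 × 1950 = 1.719 mm.
With a force P in the spring, the elastic change of the pin is PL/(AE) and that of the spring is P/k; compatibility requires their sum to equal δ_free.
P [ L/(AE) + 1/k ] = δ_free → P [ 1950/(475×69×10³) + 1/(76×10³) ] = 1.719.
P = 1.719 / 7.265×10⁻⁵ = 23660 N.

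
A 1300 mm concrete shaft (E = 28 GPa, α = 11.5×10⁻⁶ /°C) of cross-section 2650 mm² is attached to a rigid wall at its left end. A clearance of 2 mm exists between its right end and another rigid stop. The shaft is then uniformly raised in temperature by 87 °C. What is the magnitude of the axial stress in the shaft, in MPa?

σ ≈ 0 MPa

If the wall were absent the shaft would grow by αΔT L = 11.5×10⁻⁶ × 87 × 1300 = 1.301 mm.
Since δ_free = 1.3 mm is less than the 2 mm gap, the shaft never touches the wall. No axial force develops.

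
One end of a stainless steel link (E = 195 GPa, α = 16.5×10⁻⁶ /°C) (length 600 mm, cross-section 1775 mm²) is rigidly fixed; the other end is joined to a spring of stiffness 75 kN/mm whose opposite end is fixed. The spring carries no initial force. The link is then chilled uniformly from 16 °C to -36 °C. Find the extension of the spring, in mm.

δ ≈ 0.456 mm

Free thermal contraction: δ_free = αΔT L = 16.5×10⁻⁶ × 52 × 600 = 0.5148 mm.
Let P be the tensile force in the spring. The link extends elastically by PL/(AE) and the spring stretches by P/k; together these equal δ_free.
P [ L/(AE) + 1/k ] = δ_free → P [ 600/(1775×195×10³) + 1/(75×10³) ] = 0.5148.
P = 0.5148 / 1.507×10⁻⁵ = 34170 N.
Spring extension = P/k = 34170/(75×10³) = 0.4556 mm.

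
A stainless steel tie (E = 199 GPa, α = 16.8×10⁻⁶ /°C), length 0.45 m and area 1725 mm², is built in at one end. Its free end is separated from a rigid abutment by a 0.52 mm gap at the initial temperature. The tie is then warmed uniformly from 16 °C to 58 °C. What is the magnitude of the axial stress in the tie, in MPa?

σ ≈ 0 MPa

Free thermal elongation = αΔT L = 16.8×10⁻⁶ × 42 × 450 = 0.3175 mm.
This is smaller than the 0.52 mm clearance, so the tie expands freely without reaching the stop — the stress is zero.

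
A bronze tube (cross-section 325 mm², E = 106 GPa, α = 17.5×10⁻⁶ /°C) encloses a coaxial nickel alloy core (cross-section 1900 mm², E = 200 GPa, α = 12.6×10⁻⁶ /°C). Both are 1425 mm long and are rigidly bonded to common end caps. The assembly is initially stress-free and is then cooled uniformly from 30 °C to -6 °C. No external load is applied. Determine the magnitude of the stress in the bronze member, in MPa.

Both members must finish at the same length. With the larger α, the bronze tends to over-contract; the plates restrain it, putting the bronze in tension and the nickel alloy in compression. With no external load the two internal forces are equal and opposite, magnitude P.
Compatibility of the two members (thermal + elastic change equal): (α₁ − α₂)ΔT = P·[1/(A₁E₁) + 1/(A₂E₂)].
|α₁ − α₂|·ΔT = 4.9×10⁻⁶ × 36 = 0.0001764.
1/(A₁E₁) + 1/(A₂E₂) = 1/(325×106×10³) + 1/(1900×200×10³) = 3.166×10⁻⁸ N⁻¹.
P = 0.0001764 / 3.166×10⁻⁸ = 5572 N = 5.572 kN.
σ_{bronze} = P/A₁ = 5572/325 = 17.14 MPa, tensile.

σ ≈ 17.1 MPa (tensile)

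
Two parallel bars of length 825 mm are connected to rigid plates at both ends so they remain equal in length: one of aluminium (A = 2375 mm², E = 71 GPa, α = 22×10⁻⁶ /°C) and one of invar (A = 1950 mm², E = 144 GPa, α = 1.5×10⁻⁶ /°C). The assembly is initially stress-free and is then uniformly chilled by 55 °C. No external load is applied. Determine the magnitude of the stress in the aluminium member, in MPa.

σ ≈ 50 MPa (tensile)

Both members must finish at the same length. With the larger α, the aluminium tends to over-contract; the plates restrain it, putting the aluminium in tension and the invar in compression. With no external load the two internal forces are equal and opposite, magnitude P.
Equating the net (thermal + elastic) strains gives |α₁ − α₂|·ΔT = P·[1/(A₁E₁) + 1/(A₂E₂)].
|α₁ − α₂|·ΔT = 20.5×10⁻⁶ × 55 = 0.001128.
1/(A₁E₁) + 1/(A₂E₂) = 1/(2375×71×10³) + 1/(1950×144×10³) = 9.492×10⁻⁹ N⁻¹.
P = 0.001128 / 9.492×10⁻⁹ = 118800 N = 118.8 kN.
σ_{aluminium} = P/A₁ = 118800/2375 = 50.02 MPa, tensile.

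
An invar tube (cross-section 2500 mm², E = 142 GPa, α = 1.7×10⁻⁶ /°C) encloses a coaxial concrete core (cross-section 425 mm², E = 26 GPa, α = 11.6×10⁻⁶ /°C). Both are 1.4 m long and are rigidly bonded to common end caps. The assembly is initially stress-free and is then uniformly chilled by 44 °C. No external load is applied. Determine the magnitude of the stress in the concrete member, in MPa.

σ ≈ 11 MPa (tensile)

Equilibrium of a rigid end plate with no external load gives equal and opposite internal forces ±P in the two members. Since α_{concrete} > α_{invar}, cooling drives the concrete into tension and the invar into compression.
Setting the final lengths equal and cancelling L: (α₁ − α₂)ΔT = P/(A₁E₁) + P/(A₂E₂).
|α₁ − α₂|·ΔT = 9.9×10⁻⁶ × 44 = 0.0004356.
1/(A₁E₁) + 1/(A₂E₂) = 1/(2500×142×10³) + 1/(425×26×10³) = 9.331×10⁻⁸ N⁻¹.
So P = 0.0004356 / 9.331×10⁻⁸ = 4.668 kN.
σ_{concrete} = P/A₂ = 4668/425 = 10.98 MPa, tensile.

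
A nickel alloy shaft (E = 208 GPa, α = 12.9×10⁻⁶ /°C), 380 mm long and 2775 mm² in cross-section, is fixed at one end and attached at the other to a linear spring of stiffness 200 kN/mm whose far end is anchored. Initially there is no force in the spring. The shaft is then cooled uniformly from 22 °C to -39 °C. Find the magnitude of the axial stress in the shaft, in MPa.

σ ≈ 19 MPa (tensile)

Free thermal contraction: δ_free = αΔT L = 12.9×10⁻⁶ × 61 × 380 = 0.299 mm.
Let P be the tensile force in the spring. The shaft extends elastically by PL/(AE) and the spring stretches by P/k; together these equal δ_free.
So P = δ_free / [L/(AE) + 1/k] = 0.299 / [ 380/(2775×208×10³) + 1/(200×10³) ].
P = 0.299 / 5.658×10⁻⁶ = 52850 N.
σ = P/A = 52850/2775 = 19.04 MPa.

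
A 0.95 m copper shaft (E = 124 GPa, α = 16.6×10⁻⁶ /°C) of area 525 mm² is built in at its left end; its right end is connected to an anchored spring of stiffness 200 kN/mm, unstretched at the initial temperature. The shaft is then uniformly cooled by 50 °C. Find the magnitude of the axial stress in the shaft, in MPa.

σ ≈ 76.7 MPa (tensile)

If the spring were absent the shaft would shorten by αΔT L = 16.6×10⁻⁶ × 50 × 950 = 0.7885 mm.
Let P be the tensile force in the spring. The shaft extends elastically by PL/(AE) and the spring stretches by P/k; together these equal δ_free.
So P = δ_free / [L/(AE) + 1/k] = 0.7885 / [ 950/(525×124×10³) + 1/(200×10³) ].
P = 0.7885 / 1.959×10⁻⁵ = 40240 N.
σ = P/A = 40240/525 = 76.66 MPa.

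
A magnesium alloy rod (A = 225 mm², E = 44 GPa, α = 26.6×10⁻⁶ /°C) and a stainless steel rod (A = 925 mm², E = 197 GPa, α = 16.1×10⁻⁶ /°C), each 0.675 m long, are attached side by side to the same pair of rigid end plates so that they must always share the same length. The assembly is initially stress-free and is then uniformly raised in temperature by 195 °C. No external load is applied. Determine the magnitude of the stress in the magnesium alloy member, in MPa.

σ ≈ 85.4 MPa (compressive)

The magnesium alloy has the larger α, so on heating it would change length more than the stainless steel if both were free. The rigid plates force a common final length, so the magnesium alloy is put into compression and the stainless steel into tension, with equal and opposite forces P (no external load).
Setting the final lengths equal and cancelling L: (α₁ − α₂)ΔT = P/(A₁E₁) + P/(A₂E₂).
|α₁ − α₂|·ΔT = 10.5×10⁻⁶ × 195 = 0.002047.
1/(A₁E₁) + 1/(A₂E₂) = 1/(225×44×10³) + 1/(925×197×10³) = 1.065×10⁻⁷ N⁻¹.
P = 0.002047 / 1.065×10⁻⁷ = 19230 N = 19.23 kN.
σ_{magnesium alloy} = P/A₁ = 19230/225 = 85.45 MPa, compressive.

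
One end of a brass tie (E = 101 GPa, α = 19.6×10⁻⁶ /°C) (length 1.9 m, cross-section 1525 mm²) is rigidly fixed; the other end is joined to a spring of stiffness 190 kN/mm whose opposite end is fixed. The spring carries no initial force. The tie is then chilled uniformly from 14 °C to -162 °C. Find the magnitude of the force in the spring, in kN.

P ≈ 372 kN

If the spring were absent the tie would shorten by αΔT L = 19.6×10⁻⁶ × 176 × 1900 = 6.554 mm.
With a force P in the spring, the elastic change of the tie is PL/(AE) and that of the spring is P/k; compatibility requires their sum to equal δ_free.
P [ L/(AE) + 1/k ] = δ_free → P [ 1900/(1525×101×10³) + 1/(190×10³) ] = 6.554.
P = 6.554 / 1.76×10⁻⁵ = 372400 N.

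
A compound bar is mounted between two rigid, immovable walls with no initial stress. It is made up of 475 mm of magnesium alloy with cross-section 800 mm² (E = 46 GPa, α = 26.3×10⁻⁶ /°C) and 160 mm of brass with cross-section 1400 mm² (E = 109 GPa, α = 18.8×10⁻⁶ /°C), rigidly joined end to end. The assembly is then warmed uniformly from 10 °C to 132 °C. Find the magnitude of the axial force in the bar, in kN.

Free thermal expansion of the whole bar: Σ αᵢΔT Lᵢ = 26.3×10⁻⁶×122×475 + 18.8×10⁻⁶×122×160 = 1.891 mm.
The rigid supports impose zero overall length change; the single axial force P common to all segments must satisfy P Σ Lᵢ/(AᵢEᵢ) = δ_free.
Σ Lᵢ/(AᵢEᵢ) = 475/(800×46×10³) + 160/(1400×109×10³) = 1.396×10⁻⁵ mm/N.
So P = 1.891 / 1.396×10⁻⁵ = 135.5 kN, compressive.

P ≈ 136 kN (compressive)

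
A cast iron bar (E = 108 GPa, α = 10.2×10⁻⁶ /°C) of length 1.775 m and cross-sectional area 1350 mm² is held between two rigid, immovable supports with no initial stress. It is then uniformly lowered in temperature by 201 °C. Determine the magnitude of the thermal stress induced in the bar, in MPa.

The supports are rigid, so the total axial strain is zero. The restrained thermal strain is ε = αΔT = 10.2×10⁻⁶ × 201 = 2050.2×10⁻⁶.
σ = EαΔT = 108×10³ × 10.2×10⁻⁶ × 201 = 221.4 MPa (tensile; the bar is trying to contract).

σ ≈ 221 MPa (tensile)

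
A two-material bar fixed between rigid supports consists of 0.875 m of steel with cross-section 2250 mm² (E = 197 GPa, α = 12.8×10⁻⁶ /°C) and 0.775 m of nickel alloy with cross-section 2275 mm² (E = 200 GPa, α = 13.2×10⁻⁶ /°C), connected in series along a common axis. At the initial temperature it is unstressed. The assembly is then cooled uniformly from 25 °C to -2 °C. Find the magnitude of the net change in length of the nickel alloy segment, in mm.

With the walls removed the bar would change length by δ_free = Σ αᵢΔT Lᵢ = 12.8×10⁻⁶×27×875 + 13.2×10⁻⁶×27×775 = 0.5786 mm.
The rigid supports impose zero overall length change; the single axial force P common to all segments must satisfy P Σ Lᵢ/(AᵢEᵢ) = δ_free.
The series flexibility is Σ Lᵢ/(AᵢEᵢ) = 875/(2250×197×10³) + 775/(2275×200×10³) = 3.677×10⁻⁶ mm/N.
So P = 0.5786 / 3.677×10⁻⁶ = 157.3 kN, tensile.
For the nickel alloy segment, free thermal change = 13.2×10⁻⁶×27×775 = 0.2762 mm and elastic change from P = 157300×775/(2275×200×10³) = 0.268 mm; these oppose, so the net change is 0.00821 mm (segment shortens).

|ΔL| ≈ 0.00821 mm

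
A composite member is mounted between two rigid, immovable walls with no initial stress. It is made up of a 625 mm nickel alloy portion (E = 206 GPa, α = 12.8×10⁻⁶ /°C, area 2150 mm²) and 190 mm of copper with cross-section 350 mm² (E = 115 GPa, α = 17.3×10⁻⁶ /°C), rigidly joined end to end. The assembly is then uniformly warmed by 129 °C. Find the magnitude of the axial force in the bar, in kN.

P ≈ 237 kN (compressive)

Free thermal expansion of the whole bar: Σ αᵢΔT Lᵢ = 12.8×10⁻⁶×129×625 + 17.3×10⁻⁶×129×190 = 1.456 mm.
The rigid supports impose zero overall length change; the single axial force P common to all segments must satisfy P Σ Lᵢ/(AᵢEᵢ) = δ_free.
The series flexibility is Σ Lᵢ/(AᵢEᵢ) = 625/(2150×206×10³) + 190/(350×115×10³) = 6.132×10⁻⁶ mm/N.
So P = 1.456 / 6.132×10⁻⁶ = 237.5 kN, compressive.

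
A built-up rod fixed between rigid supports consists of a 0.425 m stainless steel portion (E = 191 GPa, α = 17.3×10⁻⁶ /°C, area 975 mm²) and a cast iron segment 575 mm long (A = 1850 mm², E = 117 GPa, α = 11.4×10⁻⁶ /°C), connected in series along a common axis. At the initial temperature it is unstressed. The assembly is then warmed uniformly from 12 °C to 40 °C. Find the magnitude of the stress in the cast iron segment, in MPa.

Free thermal expansion of the whole bar: Σ αᵢΔT Lᵢ = 17.3×10⁻⁶×28×425 + 11.4×10⁻⁶×28×575 = 0.3894 mm.
Since the ends are fixed, an axial force P builds up, equal in every segment, with P · Σ Lᵢ/(AᵢEᵢ) = δ_free.
Σ Lᵢ/(AᵢEᵢ) = 425/(975×191×10³) + 575/(1850×117×10³) = 4.939×10⁻⁶ mm/N.
Hence P = δ_free / Σ(L/AE) = 0.3894/4.939×10⁻⁶ = 78.85 kN (compressive).
σ_{cast iron} = P / A = 78850 / 1850 = 42.62 MPa.

σ ≈ 42.6 MPa (compressive)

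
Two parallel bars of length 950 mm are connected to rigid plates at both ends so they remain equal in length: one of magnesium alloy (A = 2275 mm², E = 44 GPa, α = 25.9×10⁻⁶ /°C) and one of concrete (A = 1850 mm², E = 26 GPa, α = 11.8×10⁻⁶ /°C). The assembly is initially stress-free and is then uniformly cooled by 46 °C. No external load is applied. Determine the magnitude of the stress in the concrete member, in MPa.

σ ≈ 11.4 MPa (compressive)

Equilibrium of a rigid end plate with no external load gives equal and opposite internal forces ±P in the two members. Since α_{magnesium alloy} > α_{concrete}, cooling drives the magnesium alloy into tension and the concrete into compression.
Equating the net (thermal + elastic) strains gives |α₁ − α₂|·ΔT = P·[1/(A₁E₁) + 1/(A₂E₂)].
|α₁ − α₂|·ΔT = 14.1×10⁻⁶ × 46 = 0.0006486.
1/(A₁E₁) + 1/(A₂E₂) = 1/(2275×44×10³) + 1/(1850×26×10³) = 3.078×10⁻⁸ N⁻¹.
P = 0.0006486 / 3.078×10⁻⁸ = 21070 N = 21.07 kN.
σ_{concrete} = P/A₂ = 21070/1850 = 11.39 MPa, compressive.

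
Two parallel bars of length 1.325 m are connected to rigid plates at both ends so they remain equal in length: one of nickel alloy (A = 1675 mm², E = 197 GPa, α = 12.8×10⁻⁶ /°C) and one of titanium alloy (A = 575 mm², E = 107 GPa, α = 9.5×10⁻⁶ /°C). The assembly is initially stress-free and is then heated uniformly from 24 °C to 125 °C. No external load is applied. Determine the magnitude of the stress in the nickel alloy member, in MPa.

σ ≈ 10.3 MPa (compressive)

The nickel alloy has the larger α, so on heating it would change length more than the titanium alloy if both were free. The rigid plates force a common final length, so the nickel alloy is put into compression and the titanium alloy into tension, with equal and opposite forces P (no external load).
Setting the final lengths equal and cancelling L: (α₁ − α₂)ΔT = P/(A₁E₁) + P/(A₂E₂).
|α₁ − α₂|·ΔT = 3.3×10⁻⁶ × 101 = 0.0003333.
1/(A₁E₁) + 1/(A₂E₂) = 1/(1675×197×10³) + 1/(575×107×10³) = 1.928×10⁻⁸ N⁻¹.
P = 0.0003333 / 1.928×10⁻⁸ = 17280 N = 17.28 kN.
σ_{nickel alloy} = P/A₁ = 17280/1675 = 10.32 MPa, compressive.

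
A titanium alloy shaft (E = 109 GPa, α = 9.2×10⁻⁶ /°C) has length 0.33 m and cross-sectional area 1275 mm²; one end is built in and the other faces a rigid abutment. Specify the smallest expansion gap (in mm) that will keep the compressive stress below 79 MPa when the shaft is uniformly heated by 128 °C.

g ≈ 0.149 mm

With no wall the shaft would lengthen by αΔT L = 9.2×10⁻⁶ × 128 × 330 = 0.3886 mm.
At the allowable stress the elastic shortening the wall may impose is σL/E = 79 × 330 / (109×10³) = 0.2392 mm.
So the gap has to take up the difference, g_min = δ_free − σL/E = 0.3886 − 0.2392 = 0.1494 mm.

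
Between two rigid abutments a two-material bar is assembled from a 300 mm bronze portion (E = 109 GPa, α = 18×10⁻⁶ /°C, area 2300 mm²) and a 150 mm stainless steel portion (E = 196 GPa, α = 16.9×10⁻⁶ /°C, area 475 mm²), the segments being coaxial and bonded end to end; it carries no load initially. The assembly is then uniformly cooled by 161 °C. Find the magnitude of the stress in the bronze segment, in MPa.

σ ≈ 198 MPa (tensile)

Free thermal contraction of the whole bar: Σ αᵢΔT Lᵢ = 18×10⁻⁶×161×300 + 16.9×10⁻⁶×161×150 = 1.278 mm.
The rigid supports impose zero overall length change; the single axial force P common to all segments must satisfy P Σ Lᵢ/(AᵢEᵢ) = δ_free.
Σ Lᵢ/(AᵢEᵢ) = 300/(2300×109×10³) + 150/(475×196×10³) = 2.808×10⁻⁶ mm/N.
P = 1.278 / 2.808×10⁻⁶ = 455000 N = 455 kN, tensile.
σ_{bronze} = P / A = 455000 / 2300 = 197.8 MPa.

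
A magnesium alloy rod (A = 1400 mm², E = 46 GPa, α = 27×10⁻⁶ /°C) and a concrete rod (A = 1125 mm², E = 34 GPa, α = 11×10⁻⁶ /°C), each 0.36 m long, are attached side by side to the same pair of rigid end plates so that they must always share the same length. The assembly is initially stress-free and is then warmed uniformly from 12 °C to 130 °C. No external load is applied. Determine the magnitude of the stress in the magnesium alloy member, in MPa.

The magnesium alloy has the larger α, so on heating it would change length more than the concrete if both were free. The rigid plates force a common final length, so the magnesium alloy is put into compression and the concrete into tension, with equal and opposite forces P (no external load).
Equating the net (thermal + elastic) strains gives |α₁ − α₂|·ΔT = P·[1/(A₁E₁) + 1/(A₂E₂)].
|α₁ − α₂|·ΔT = 16×10⁻⁶ × 118 = 0.001888.
1/(A₁E₁) + 1/(A₂E₂) = 1/(1400×46×10³) + 1/(1125×34×10³) = 4.167×10⁻⁸ N⁻¹.
P = 0.001888 / 4.167×10⁻⁸ = 45310 N = 45.31 kN.
σ_{magnesium alloy} = P/A₁ = 45310/1400 = 32.36 MPa, compressive.

σ ≈ 32.4 MPa (compressive)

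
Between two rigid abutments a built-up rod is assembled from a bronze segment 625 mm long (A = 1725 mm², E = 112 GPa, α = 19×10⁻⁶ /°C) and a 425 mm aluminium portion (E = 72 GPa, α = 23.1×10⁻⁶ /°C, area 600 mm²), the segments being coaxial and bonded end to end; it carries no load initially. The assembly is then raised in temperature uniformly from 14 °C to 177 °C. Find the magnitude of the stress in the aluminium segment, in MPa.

σ ≈ 451 MPa (compressive)

If the supports were absent, the total length change would be Σ αᵢΔT Lᵢ = 19×10⁻⁶×163×625 + 23.1×10⁻⁶×163×425 = 3.536 mm.
The walls prevent any net length change, so an axial force P (same in every segment) develops. Compatibility: P · Σ Lᵢ/(AᵢEᵢ) = δ_free.
Σ Lᵢ/(AᵢEᵢ) = 625/(1725×112×10³) + 425/(600×72×10³) = 1.307×10⁻⁵ mm/N.
P = 3.536 / 1.307×10⁻⁵ = 270500 N = 270.5 kN, compressive.
σ_{aluminium} = P / A = 270500 / 600 = 450.8 MPa.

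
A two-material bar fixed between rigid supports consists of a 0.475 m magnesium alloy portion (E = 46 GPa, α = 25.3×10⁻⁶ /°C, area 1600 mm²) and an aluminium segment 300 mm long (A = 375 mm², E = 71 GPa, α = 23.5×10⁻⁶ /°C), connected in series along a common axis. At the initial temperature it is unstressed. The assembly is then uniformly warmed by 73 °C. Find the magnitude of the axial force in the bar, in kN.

P ≈ 78.5 kN (compressive)

Free thermal expansion of the whole bar: Σ αᵢΔT Lᵢ = 25.3×10⁻⁶×73×475 + 23.5×10⁻⁶×73×300 = 1.392 mm.
The rigid supports impose zero overall length change; the single axial force P common to all segments must satisfy P Σ Lᵢ/(AᵢEᵢ) = δ_free.
Σ Lᵢ/(AᵢEᵢ) = 475/(1600×46×10³) + 300/(375×71×10³) = 1.772×10⁻⁵ mm/N.
So P = 1.392 / 1.772×10⁻⁵ = 78.54 kN, compressive.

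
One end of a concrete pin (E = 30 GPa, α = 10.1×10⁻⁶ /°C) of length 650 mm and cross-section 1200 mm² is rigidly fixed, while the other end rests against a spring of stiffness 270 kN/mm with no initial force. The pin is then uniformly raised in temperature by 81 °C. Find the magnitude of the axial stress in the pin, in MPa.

σ ≈ 20.4 MPa (compressive)

Free thermal expansion: δ_free = αΔT L = 10.1×10⁻⁶ × 81 × 650 = 0.5318 mm.
Let P be the compressive force at the spring. The pin shortens elastically by PL/(AE) and the spring compresses by P/k; together these equal δ_free.
So P = δ_free / [L/(AE) + 1/k] = 0.5318 / [ 650/(1200×30×10³) + 1/(270×10³) ].
P = 0.5318 / 2.176×10⁻⁵ = 24440 N.
σ = P/A = 24440/1200 = 20.37 MPa.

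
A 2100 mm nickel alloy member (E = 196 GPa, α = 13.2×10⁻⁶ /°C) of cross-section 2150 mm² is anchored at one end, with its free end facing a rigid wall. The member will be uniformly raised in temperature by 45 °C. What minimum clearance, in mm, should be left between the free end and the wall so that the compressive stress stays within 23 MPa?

With no wall the member would lengthen by αΔT L = 13.2×10⁻⁶ × 45 × 2100 = 1.247 mm.
At the allowable stress the elastic shortening the wall may impose is σL/E = 23 × 2100 / (196×10³) = 0.2464 mm.
The gap must absorb the remainder: g_min = 1.247 − 0.2464 = 1.001 mm.

g ≈ 1 mm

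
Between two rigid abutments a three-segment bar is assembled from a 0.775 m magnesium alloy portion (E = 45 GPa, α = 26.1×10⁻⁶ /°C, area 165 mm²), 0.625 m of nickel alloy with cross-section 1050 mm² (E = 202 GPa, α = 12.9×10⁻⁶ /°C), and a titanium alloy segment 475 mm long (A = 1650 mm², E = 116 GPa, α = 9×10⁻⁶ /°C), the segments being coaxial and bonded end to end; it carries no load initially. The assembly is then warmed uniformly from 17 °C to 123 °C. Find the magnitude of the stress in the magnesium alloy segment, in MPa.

If the supports were absent, the total length change would be Σ αᵢΔT Lᵢ = 26.1×10⁻⁶×106×775 + 12.9×10⁻⁶×106×625 + 9×10⁻⁶×106×475 = 3.452 mm.
Since the ends are fixed, an axial force P builds up, equal in every segment, with P · Σ Lᵢ/(AᵢEᵢ) = δ_free.
Σ Lᵢ/(AᵢEᵢ) = 775/(165×45×10³) + 625/(1050×202×10³) + 475/(1650×116×10³) = 0.0001098 mm/N.
P = 3.452 / 0.0001098 = 31440 N = 31.44 kN, compressive.
σ_{magnesium alloy} = P / A = 31440 / 165 = 190.5 MPa.

σ ≈ 191 MPa (compressive)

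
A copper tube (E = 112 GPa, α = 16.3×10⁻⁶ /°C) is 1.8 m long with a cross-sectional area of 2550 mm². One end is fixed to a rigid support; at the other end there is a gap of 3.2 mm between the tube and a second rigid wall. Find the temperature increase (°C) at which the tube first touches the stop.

The gap closes when αΔT L = 3.2 mm, since the tube is still unstressed at that instant.
So ΔT = g/(αL) = 3.2/(16.3×10⁻⁶ × 1800) = 109.1 °C.

ΔT ≈ 109 °C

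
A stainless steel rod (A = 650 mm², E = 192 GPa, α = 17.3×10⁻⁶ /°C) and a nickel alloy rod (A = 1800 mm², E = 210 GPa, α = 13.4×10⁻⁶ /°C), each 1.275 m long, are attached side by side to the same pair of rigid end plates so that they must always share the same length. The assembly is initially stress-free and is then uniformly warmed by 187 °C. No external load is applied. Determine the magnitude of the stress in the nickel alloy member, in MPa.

σ ≈ 38 MPa (tensile)

The stainless steel has the larger α, so on heating it would change length more than the nickel alloy if both were free. The rigid plates force a common final length, so the stainless steel is put into compression and the nickel alloy into tension, with equal and opposite forces P (no external load).
Compatibility of the two members (thermal + elastic change equal): (α₁ − α₂)ΔT = P·[1/(A₁E₁) + 1/(A₂E₂)].
|α₁ − α₂|·ΔT = 3.9×10⁻⁶ × 187 = 0.0007293.
1/(A₁E₁) + 1/(A₂E₂) = 1/(650×192×10³) + 1/(1800×210×10³) = 1.066×10⁻⁸ N⁻¹.
P = 0.0007293 / 1.066×10⁻⁸ = 68430 N = 68.43 kN.
σ_{nickel alloy} = P/A₂ = 68430/1800 = 38.01 MPa, tensile.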